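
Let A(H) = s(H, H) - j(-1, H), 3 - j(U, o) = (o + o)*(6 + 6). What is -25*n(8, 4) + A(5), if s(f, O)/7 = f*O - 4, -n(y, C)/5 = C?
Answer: 764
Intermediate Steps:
n(y, C) = -5*C
s(f, O) = -28 + 7*O*f (s(f, O) = 7*(f*O - 4) = 7*(O*f - 4) = 7*(-4 + O*f) = -28 + 7*O*f)
j(U, o) = 3 - 24*o (j(U, o) = 3 - (o + o)*(6 + 6) = 3 - 2*o*12 = 3 - 24*o)
A(H) = -31 + 7*H² + 24*H (A(H) = (-28 + 7*H*H) - (3 - 24*H) = (-28 + 7*H²) + (-3 + 24*H) = -31 + 7*H² + 24*H)
-25*n(8, 4) + A(5) = -(-125)*4 + (-31 + 7*5² + 24*5) = -25*(-20) + (-31 + 7*25 + 120) = 500 + (-31 + 175 + 120) = 500 + 264 = 764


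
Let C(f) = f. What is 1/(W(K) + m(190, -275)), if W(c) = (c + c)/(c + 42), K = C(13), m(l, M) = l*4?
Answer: 55/41826 ≈ 0.0013150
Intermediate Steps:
m(l, M) = 4*l
K = 13
W(c) = 2*c/(42 + c) (W(c) = (2*c)/(42 + c) = 2*c/(42 + c))
1/(W(K) + m(190, -275)) = 1/(2*13/(42 + 13) + 4*190) = 1/(2*13/55 + 760) = 1/(2*13*(1/55) + 760) = 1/(26/55 + 760) = 1/(41826/55) = 55/41826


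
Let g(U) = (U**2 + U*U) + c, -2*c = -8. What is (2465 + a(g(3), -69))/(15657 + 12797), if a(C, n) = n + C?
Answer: 1209/14227 ≈ 0.084979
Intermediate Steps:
c = 4 (c = -1/2*(-8) = 4)
g(U) = 4 + 2*U**2 (g(U) = (U**2 + U*U) + 4 = (U**2 + U**2) + 4 = 2*U**2 + 4 = 4 + 2*U**2)
a(C, n) = C + n
(2465 + a(g(3), -69))/(15657 + 12797) = (2465 + ((4 + 2*3**2) - 69))/(15657 + 12797) = (2465 + ((4 + 2*9) - 69))/28454 = (2465 + ((4 + 18) - 69))*(1/28454) = (2465 + (22 - 69))*(1/28454) = (2465 - 47)*(1/28454) = 2418*(1/28454) = 1209/14227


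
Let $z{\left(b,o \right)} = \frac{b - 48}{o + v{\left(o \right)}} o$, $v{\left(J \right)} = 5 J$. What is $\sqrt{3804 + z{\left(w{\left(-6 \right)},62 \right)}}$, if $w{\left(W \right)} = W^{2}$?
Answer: $\sqrt{3802} \approx 61.66$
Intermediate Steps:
$z{\left(b,o \right)} = -8 + \frac{b}{6}$ ($z{\left(b,o \right)} = \frac{b - 48}{o + 5 o} o = \frac{b - 48}{6 o} o = \left(-48 + b\right) \frac{1}{6 o} o = \frac{-48 + b}{6 o} o = -8 + \frac{b}{6}$)
$\sqrt{3804 + z{\left(w{\left(-6 \right)},62 \right)}} = \sqrt{3804 - \left(8 - \frac{\left(-6\right)^{2}}{6}\right)} = \sqrt{3804 + \left(-8 + \frac{1}{6} \cdot 36\right)} = \sqrt{3804 + \left(-8 + 6\right)} = \sqrt{3804 - 2} = \sqrt{3802}$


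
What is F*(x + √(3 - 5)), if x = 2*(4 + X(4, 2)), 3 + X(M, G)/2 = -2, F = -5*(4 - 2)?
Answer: 120 - 10*I*√2 ≈ 120.0 - 14.142*I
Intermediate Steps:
F = -10 (F = -5*2 = -10)
X(M, G) = -10 (X(M, G) = -6 + 2*(-2) = -6 - 4 = -10)
x = -12 (x = 2*(4 - 10) = 2*(-6) = -12)
F*(x + √(3 - 5)) = -10*(-12 + √(3 - 5)) = -10*(-12 + √(-2)) = -10*(-12 + I*√2) = 120 - 10*I*√2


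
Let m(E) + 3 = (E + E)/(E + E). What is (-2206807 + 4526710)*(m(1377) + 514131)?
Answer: 1192729409487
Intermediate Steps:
m(E) = -2 (m(E) = -3 + (E + E)/(E + E) = -3 + (2*E)/((2*E)) = -3 + (2*E)*(1/(2*E)) = -3 + 1 = -2)
(-2206807 + 4526710)*(m(1377) + 514131) = (-2206807 + 4526710)*(-2 + 514131) = 2319903*514129 = 1192729409487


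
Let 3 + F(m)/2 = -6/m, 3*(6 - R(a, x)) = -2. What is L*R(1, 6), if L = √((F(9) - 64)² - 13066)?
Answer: 20*I*√71798/9 ≈ 595.45*I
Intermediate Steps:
R(a, x) = 20/3 (R(a, x) = 6 - ⅓*(-2) = 6 + ⅔ = 20/3)
F(m) = -6 - 12/m (F(m) = -6 + 2*(-6/m) = -6 - 12/m)
L = I*√71798/3 (L = √(((-6 - 12/9) - 64)² - 13066) = √(((-6 - 12*⅑) - 64)² - 13066) = √(((-6 - 4/3) - 64)² - 13066) = √((-22/3 - 64)² - 13066) = √((-214/3)² - 13066) = √(45796/9 - 13066) = √(-71798/9) = I*√71798/3 ≈ 89.317*I)
L*R(1, 6) = (I*√71798/3)*(20/3) = 20*I*√71798/9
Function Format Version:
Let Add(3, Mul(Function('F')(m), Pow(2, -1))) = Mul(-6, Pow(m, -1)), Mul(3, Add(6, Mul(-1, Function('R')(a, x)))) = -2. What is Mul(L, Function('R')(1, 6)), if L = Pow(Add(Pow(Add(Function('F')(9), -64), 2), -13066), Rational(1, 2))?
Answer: Mul(Rational(20, 9), I, Pow(71798, Rational(1, 2))) ≈ Mul(595.45, I)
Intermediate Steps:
Function('R')(a, x) = Rational(20, 3) (Function('R')(a, x) = Add(6, Mul(Rational(-1, 3), -2)) = Add(6, Rational(2, 3)) = Rational(20, 3))
Function('F')(m) = Add(-6, Mul(-12, Pow(m, -1))) (Function('F')(m) = Add(-6, Mul(2, Mul(-6, Pow(m, -1)))) = Add(-6, Mul(-12, Pow(m, -1))))
L = Mul(Rational(1, 3), I, Pow(71798, Rational(1, 2))) (L = Pow(Add(Pow(Add(Add(-6, Mul(-12, Pow(9, -1))), -64), 2), -13066), Rational(1, 2)) = Pow(Add(Pow(Add(Add(-6, Mul(-12, Rational(1, 9))), -64), 2), -13066), Rational(1, 2)) = Pow(Add(Pow(Add(Add(-6, Rational(-4, 3)), -64), 2), -13066), Rational(1, 2)) = Pow(Add(Pow(Add(Rational(-22, 3), -64), 2), -13066), Rational(1, 2)) = Pow(Add(Pow(Rational(-214, 3), 2), -13066), Rational(1, 2)) = Pow(Add(Rational(45796, 9), -13066), Rational(1, 2)) = Pow(Rational(-71798, 9), Rational(1, 2)) = Mul(Rational(1, 3), I, Pow(71798, Rational(1, 2))) ≈ Mul(89.317, I))
Mul(L, Function('R')(1, 6)) = Mul(Mul(Rational(1, 3), I, Pow(71798, Rational(1, 2))), Rational(20, 3)) = Mul(Rational(20, 9), I, Pow(71798, Rational(1, 2)))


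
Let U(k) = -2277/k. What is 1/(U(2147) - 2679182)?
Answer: -2147/5752206031 ≈ -3.7325e-7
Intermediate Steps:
1/(U(2147) - 2679182) = 1/(-2277/2147 - 2679182) = 1/(-5752206031/2147) = -2147/5752206031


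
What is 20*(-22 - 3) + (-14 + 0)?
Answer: -514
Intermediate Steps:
20*(-22 - 3) + (-14 + 0) = 20*(-25) - 14 = -500 - 14 = -514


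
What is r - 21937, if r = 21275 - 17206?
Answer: -17868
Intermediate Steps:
r = 4069
r - 21937 = 4069 - 21937 = -17868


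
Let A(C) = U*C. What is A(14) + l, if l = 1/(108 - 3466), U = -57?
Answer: -2679685/3358 ≈ -798.00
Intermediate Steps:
l = -1/3358 (l = 1/(-3358) = -1/3358 ≈ -0.00029780)
A(C) = -57*C
A(14) + l = -57*14 - 1/3358 = -798 - 1/3358 = -2679685/3358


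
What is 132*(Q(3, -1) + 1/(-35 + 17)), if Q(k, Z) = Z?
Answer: -418/3 ≈ -139.33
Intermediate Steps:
132*(Q(3, -1) + 1/(-35 + 17)) = 132*(-1 + 1/(-35 + 17)) = 132*(-1 + 1/(-18)) = 132*(-1 - 1/18) = 132*(-19/18) = -418/3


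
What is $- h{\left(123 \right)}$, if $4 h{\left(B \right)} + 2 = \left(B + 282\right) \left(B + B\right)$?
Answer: $-24907$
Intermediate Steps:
$h{\left(B \right)} = - \frac{1}{2} + \frac{B \left(282 + B\right)}{2}$ ($h{\left(B \right)} = - \frac{1}{2} + \frac{\left(B + 282\right) \left(B + B\right)}{4} = - \frac{1}{2} + \frac{\left(282 + B\right) 2 B}{4} = - \frac{1}{2} + \frac{2 B \left(282 + B\right)}{4} = - \frac{1}{2} + \frac{B \left(282 + B\right)}{2}$)
$- h{\left(123 \right)} = - (- \frac{1}{2} + \frac{123^{2}}{2} + 141 \cdot 123) = - (- \frac{1}{2} + \frac{1}{2} \cdot 15129 + 17343) = - (- \frac{1}{2} + \frac{15129}{2} + 17343) = \left(-1\right) 24907 = -24907$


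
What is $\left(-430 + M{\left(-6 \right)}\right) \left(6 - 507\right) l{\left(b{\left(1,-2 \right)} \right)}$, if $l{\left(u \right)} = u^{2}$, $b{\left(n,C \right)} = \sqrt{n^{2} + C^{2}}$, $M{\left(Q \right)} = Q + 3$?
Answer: $1084665$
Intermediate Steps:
$M{\left(Q \right)} = 3 + Q$
$b{\left(n,C \right)} = \sqrt{C^{2} + n^{2}}$
$\left(-430 + M{\left(-6 \right)}\right) \left(6 - 507\right) l{\left(b{\left(1,-2 \right)} \right)} = \left(-430 + \left(3 - 6\right)\right) \left(6 - 507\right) \left(\sqrt{\left(-2\right)^{2} + 1^{2}}\right)^{2} = \left(-430 - 3\right) \left(-501\right) \left(\sqrt{4 + 1}\right)^{2} = \left(-433\right) \left(-501\right) \left(\sqrt{5}\right)^{2} = 216933 \cdot 5 = 1084665$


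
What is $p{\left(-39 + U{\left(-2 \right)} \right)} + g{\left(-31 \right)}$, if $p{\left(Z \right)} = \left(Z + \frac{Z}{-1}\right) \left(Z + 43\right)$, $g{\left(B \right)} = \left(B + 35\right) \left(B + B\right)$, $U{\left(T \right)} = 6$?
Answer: $-248$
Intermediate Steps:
$g{\left(B \right)} = 2 B \left(35 + B\right)$ ($g{\left(B \right)} = \left(35 + B\right) 2 B = 2 B \left(35 + B\right)$)
$p{\left(Z \right)} = 0$ ($p{\left(Z \right)} = \left(Z + Z \left(-1\right)\right) \left(43 + Z\right) = \left(Z - Z\right) \left(43 + Z\right) = 0 \left(43 + Z\right) = 0$)
$p{\left(-39 + U{\left(-2 \right)} \right)} + g{\left(-31 \right)} = 0 + 2 \left(-31\right) \left(35 - 31\right) = 0 + 2 \left(-31\right) 4 = 0 - 248 = -248$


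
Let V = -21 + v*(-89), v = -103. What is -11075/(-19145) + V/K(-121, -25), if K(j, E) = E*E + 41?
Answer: 18247612/1275057 ≈ 14.311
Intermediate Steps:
V = 9146 (V = -21 - 103*(-89) = -21 + 9167 = 9146)
K(j, E) = 41 + E**2 (K(j, E) = E**2 + 41 = 41 + E**2)
-11075/(-19145) + V/K(-121, -25) = -11075/(-19145) + 9146/(41 + (-25)**2) = -11075*(-1/19145) + 9146/(41 + 625) = 2215/3829 + 9146/666 = 2215/3829 + 9146*(1/666) = 2215/3829 + 4573/333 = 18247612/1275057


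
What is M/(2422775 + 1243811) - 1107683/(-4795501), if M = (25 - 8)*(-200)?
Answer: 2022555138419/8791558414793 ≈ 0.23006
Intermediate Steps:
M = -3400 (M = 17*(-200) = -3400)
M/(2422775 + 1243811) - 1107683/(-4795501) = -3400/(2422775 + 1243811) - 1107683/(-4795501) = -3400/3666586 - 1107683*(-1/4795501) = -3400*1/3666586 + 1107683/4795501 = -1700/1833293 + 1107683/4795501 = 2022555138419/8791558414793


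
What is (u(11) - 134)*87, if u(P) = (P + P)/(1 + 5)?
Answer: -11339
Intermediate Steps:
u(P) = P/3 (u(P) = (2*P)/6 = (2*P)*(⅙) = P/3)
(u(11) - 134)*87 = ((⅓)*11 - 134)*87 = (11/3 - 134)*87 = -391/3*87 = -11339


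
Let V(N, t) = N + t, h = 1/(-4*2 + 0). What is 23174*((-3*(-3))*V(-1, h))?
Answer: -938547/4 ≈ -2.3464e+5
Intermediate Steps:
h = -⅛ (h = 1/(-8 + 0) = 1/(-8) = -⅛ ≈ -0.12500)
23174*((-3*(-3))*V(-1, h)) = 23174*((-3*(-3))*(-1 - ⅛)) = 23174*(9*(-9/8)) = 23174*(-81/8) = -938547/4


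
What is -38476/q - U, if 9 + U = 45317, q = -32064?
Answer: -363179309/8016 ≈ -45307.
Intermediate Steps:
U = 45308 (U = -9 + 45317 = 45308)
-38476/q - U = -38476/(-32064) - 1*45308 = -38476*(-1/32064) - 45308 = 9619/8016 - 45308 = -363179309/8016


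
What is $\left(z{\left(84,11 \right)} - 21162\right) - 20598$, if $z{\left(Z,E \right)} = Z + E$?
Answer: $-41665$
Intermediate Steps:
$z{\left(Z,E \right)} = E + Z$
$\left(z{\left(84,11 \right)} - 21162\right) - 20598 = \left(\left(11 + 84\right) - 21162\right) - 20598 = \left(95 - 21162\right) - 20598 = -21067 - 20598 = -41665$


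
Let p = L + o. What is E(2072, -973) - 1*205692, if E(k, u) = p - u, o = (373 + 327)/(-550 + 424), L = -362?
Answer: -1845779/9 ≈ -2.0509e+5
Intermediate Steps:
o = -50/9 (o = 700/(-126) = 700*(-1/126) = -50/9 ≈ -5.5556)
p = -3308/9 (p = -362 - 50/9 = -3308/9 ≈ -367.56)
E(k, u) = -3308/9 - u
E(2072, -973) - 1*205692 = (-3308/9 - 1*(-973)) - 1*205692 = (-3308/9 + 973) - 205692 = 5449/9 - 205692 = -1845779/9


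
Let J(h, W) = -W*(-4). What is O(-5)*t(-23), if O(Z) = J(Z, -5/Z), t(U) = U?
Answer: -92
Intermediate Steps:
J(h, W) = 4*W
O(Z) = -20/Z (O(Z) = 4*(-5/Z) = -20/Z)
O(-5)*t(-23) = -20/(-5)*(-23) = -20*(-1/5)*(-23) = 4*(-23) = -92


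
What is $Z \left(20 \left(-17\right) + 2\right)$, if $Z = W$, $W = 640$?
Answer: $-216320$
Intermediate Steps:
$Z = 640$
$Z \left(20 \left(-17\right) + 2\right) = 640 \left(20 \left(-17\right) + 2\right) = 640 \left(-340 + 2\right) = 640 \left(-338\right) = -216320$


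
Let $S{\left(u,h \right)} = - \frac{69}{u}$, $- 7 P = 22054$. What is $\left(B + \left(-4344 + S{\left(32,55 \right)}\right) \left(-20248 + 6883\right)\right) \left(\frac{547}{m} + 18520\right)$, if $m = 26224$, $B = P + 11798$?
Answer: $\frac{6320149832646486493}{5874176} \approx 1.0759 \cdot 10^{12}$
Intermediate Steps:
$P = - \frac{22054}{7}$ ($P = \left(- \frac{1}{7}\right) 22054 = - \frac{22054}{7} \approx -3150.6$)
$B = \frac{60532}{7}$ ($B = - \frac{22054}{7} + 11798 = \frac{60532}{7} \approx 8647.4$)
$\left(B + \left(-4344 + S{\left(32,55 \right)}\right) \left(-20248 + 6883\right)\right) \left(\frac{547}{m} + 18520\right) = \left(\frac{60532}{7} + \left(-4344 - \frac{69}{32}\right) \left(-20248 + 6883\right)\right) \left(\frac{547}{26224} + 18520\right) = \left(\frac{60532}{7} + \left(-4344 - \frac{69}{32}\right) \left(-13365\right)\right) \left(547 \cdot \frac{1}{26224} + 18520\right) = \left(\frac{60532}{7} + \left(-4344 - \frac{69}{32}\right) \left(-13365\right)\right) \left(\frac{547}{26224} + 18520\right) = \left(\frac{60532}{7} - - \frac{1858764105}{32}\right) \frac{485669027}{26224} = \left(\frac{60532}{7} + \frac{1858764105}{32}\right) \frac{485669027}{26224} = \frac{13013285759}{224} \cdot \frac{485669027}{26224} = \frac{6320149832646486493}{5874176}$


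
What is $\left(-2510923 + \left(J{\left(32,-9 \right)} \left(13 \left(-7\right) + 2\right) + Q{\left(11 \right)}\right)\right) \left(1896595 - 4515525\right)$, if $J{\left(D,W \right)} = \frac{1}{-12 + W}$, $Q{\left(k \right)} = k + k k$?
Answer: $\frac{138087070261460}{21} \approx 6.5756 \cdot 10^{12}$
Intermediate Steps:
$Q{\left(k \right)} = k + k^{2}$
$\left(-2510923 + \left(J{\left(32,-9 \right)} \left(13 \left(-7\right) + 2\right) + Q{\left(11 \right)}\right)\right) \left(1896595 - 4515525\right) = \left(-2510923 + \left(\frac{13 \left(-7\right) + 2}{-12 - 9} + 11 \left(1 + 11\right)\right)\right) \left(1896595 - 4515525\right) = \left(-2510923 + \left(\frac{-91 + 2}{-21} + 11 \cdot 12\right)\right) \left(-2618930\right) = \left(-2510923 + \left(\left(- \frac{1}{21}\right) \left(-89\right) + 132\right)\right) \left(-2618930\right) = \left(-2510923 + \left(\frac{89}{21} + 132\right)\right) \left(-2618930\right) = \left(-2510923 + \frac{2861}{21}\right) \left(-2618930\right) = \left(- \frac{52726522}{21}\right) \left(-2618930\right) = \frac{138087070261460}{21}$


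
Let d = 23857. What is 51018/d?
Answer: 51018/23857 ≈ 2.1385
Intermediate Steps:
51018/d = 51018/23857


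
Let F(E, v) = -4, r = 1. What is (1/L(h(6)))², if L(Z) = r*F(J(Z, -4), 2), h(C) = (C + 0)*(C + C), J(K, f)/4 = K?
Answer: 1/16 ≈ 0.062500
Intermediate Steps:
J(K, f) = 4*K
h(C) = 2*C² (h(C) = C*(2*C) = 2*C²)
L(Z) = -4 (L(Z) = 1*(-4) = -4)
(1/L(h(6)))² = (1/(-4))² = (-¼)² = 1/16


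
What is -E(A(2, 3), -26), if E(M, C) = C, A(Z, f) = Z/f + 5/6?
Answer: 26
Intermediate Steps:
A(Z, f) = ⅚ + Z/f (A(Z, f) = Z/f + 5*(⅙) = Z/f + ⅚ = ⅚ + Z/f)
-E(A(2, 3), -26) = -1*(-26) = 26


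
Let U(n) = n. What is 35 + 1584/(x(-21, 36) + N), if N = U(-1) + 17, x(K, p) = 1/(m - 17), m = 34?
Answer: 12161/91 ≈ 133.64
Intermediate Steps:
x(K, p) = 1/17 (x(K, p) = 1/(34 - 17) = 1/17)
N = 16 (N = -1 + 17 = 16)
35 + 1584/(x(-21, 36) + N) = 35 + 1584/(1/17 + 16) = 35 + 1584/(273/17) = 35 + (17/273)*1584 = 35 + 8976/91 = 12161/91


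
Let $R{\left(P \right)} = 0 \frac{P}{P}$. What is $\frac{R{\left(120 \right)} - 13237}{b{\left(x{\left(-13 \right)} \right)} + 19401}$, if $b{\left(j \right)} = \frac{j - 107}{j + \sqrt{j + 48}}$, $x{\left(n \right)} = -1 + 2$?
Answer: $- \frac{52948}{77551} \approx -0.68275$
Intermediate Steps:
$x{\left(n \right)} = 1$
$R{\left(P \right)} = 0$ ($R{\left(P \right)} = 0 \cdot 1 = 0$)
$b{\left(j \right)} = \frac{-107 + j}{j + \sqrt{48 + j}}$
$\frac{R{\left(120 \right)} - 13237}{b{\left(x{\left(-13 \right)} \right)} + 19401} = \frac{0 - 13237}{\frac{-107 + 1}{1 + \sqrt{48 + 1}} + 19401} = - \frac{13237}{\frac{1}{1 + \sqrt{49}} \left(-106\right) + 19401} = - \frac{13237}{\frac{1}{1 + 7} \left(-106\right) + 19401} = - \frac{13237}{\frac{1}{8} \left(-106\right) + 19401} = - \frac{13237}{- \frac{53}{4} + 19401} = - \frac{13237}{\frac{77551}{4}} = \left(-13237\right) \frac{4}{77551} = - \frac{52948}{77551}$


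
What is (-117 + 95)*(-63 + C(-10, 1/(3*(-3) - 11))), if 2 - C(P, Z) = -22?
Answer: 858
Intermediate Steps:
C(P, Z) = 24 (C(P, Z) = 2 - 1*(-22) = 2 + 22 = 24)
(-117 + 95)*(-63 + C(-10, 1/(3*(-3) - 11))) = (-117 + 95)*(-63 + 24) = -22*(-39) = 858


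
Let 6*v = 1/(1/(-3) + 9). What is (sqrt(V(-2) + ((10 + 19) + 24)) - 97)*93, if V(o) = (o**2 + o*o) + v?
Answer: -9021 + 93*sqrt(41249)/26 ≈ -8294.5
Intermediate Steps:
v = 1/52 (v = 1/(6*(1/(-3) + 9)) = 1/(6*(-1/3 + 9)) = 1/(6*(26/3)) = (1/6)*(3/26) = 1/52 ≈ 0.019231)
V(o) = 1/52 + 2*o**2 (V(o) = (o**2 + o*o) + 1/52 = (o**2 + o**2) + 1/52 = 2*o**2 + 1/52 = 1/52 + 2*o**2)
(sqrt(V(-2) + ((10 + 19) + 24)) - 97)*93 = (sqrt((1/52 + 2*(-2)**2) + ((10 + 19) + 24)) - 97)*93 = (sqrt((1/52 + 2*4) + (29 + 24)) - 97)*93 = (sqrt((1/52 + 8) + 53) - 97)*93 = (sqrt(417/52 + 53) - 97)*93 = (sqrt(3173/52) - 97)*93 = (sqrt(41249)/26 - 97)*93 = (-97 + sqrt(41249)/26)*93 = -9021 + 93*sqrt(41249)/26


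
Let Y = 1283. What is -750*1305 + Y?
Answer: -977467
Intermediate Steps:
-750*1305 + Y = -750*1305 + 1283 = -978750 + 1283 = -977467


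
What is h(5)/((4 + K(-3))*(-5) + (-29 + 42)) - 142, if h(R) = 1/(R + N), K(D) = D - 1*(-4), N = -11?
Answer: -10223/72 ≈ -141.99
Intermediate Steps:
K(D) = 4 + D (K(D) = D + 4 = 4 + D)
h(R) = 1/(-11 + R) (h(R) = 1/(R - 11) = 1/(-11 + R))
h(5)/((4 + K(-3))*(-5) + (-29 + 42)) - 142 = 1/(((4 + (4 - 3))*(-5) + (-29 + 42))*(-11 + 5)) - 142 = 1/(((4 + 1)*(-5) + 13)*(-6)) - 142 = -⅙/(5*(-5) + 13) - 142 = -⅙/(-25 + 13) - 142 = -⅙/(-12) - 142 = -1/12*(-⅙) - 142 = 1/72 - 142 = -10223/72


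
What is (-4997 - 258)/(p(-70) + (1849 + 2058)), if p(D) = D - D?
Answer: -5255/3907 ≈ -1.3450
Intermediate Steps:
p(D) = 0
(-4997 - 258)/(p(-70) + (1849 + 2058)) = (-4997 - 258)/(0 + (1849 + 2058)) = -5255/(0 + 3907) = -5255/3907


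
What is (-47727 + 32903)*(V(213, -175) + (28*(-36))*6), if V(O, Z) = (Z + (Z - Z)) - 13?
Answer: 92442464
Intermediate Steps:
V(O, Z) = -13 + Z (V(O, Z) = (Z + 0) - 13 = Z - 13 = -13 + Z)
(-47727 + 32903)*(V(213, -175) + (28*(-36))*6) = (-47727 + 32903)*((-13 - 175) + (28*(-36))*6) = -14824*(-188 - 1008*6) = -14824*(-188 - 6048) = -14824*(-6236) = 92442464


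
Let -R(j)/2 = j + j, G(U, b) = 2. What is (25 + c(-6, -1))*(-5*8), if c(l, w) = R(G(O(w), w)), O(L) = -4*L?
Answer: -680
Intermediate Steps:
R(j) = -4*j (R(j) = -2*(j + j) = -4*j)
c(l, w) = -8 (c(l, w) = -4*2 = -8)
(25 + c(-6, -1))*(-5*8) = (25 - 8)*(-5*8) = 17*(-40) = -680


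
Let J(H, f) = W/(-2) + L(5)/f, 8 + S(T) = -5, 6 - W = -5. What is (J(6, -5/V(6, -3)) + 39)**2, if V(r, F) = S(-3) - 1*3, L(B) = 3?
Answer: 185761/100 ≈ 1857.6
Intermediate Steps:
W = 11 (W = 6 - 1*(-5) = 6 + 5 = 11)
S(T) = -13 (S(T) = -8 - 5 = -13)
V(r, F) = -16 (V(r, F) = -13 - 1*3 = -13 - 3 = -16)
J(H, f) = -11/2 + 3/f (J(H, f) = 11/(-2) + 3/f = 11*(-1/2) + 3/f = -11/2 + 3/f)
(J(6, -5/V(6, -3)) + 39)**2 = ((-11/2 + 3/((-5/(-16)))) + 39)**2 = ((-11/2 + 3/((-5*(-1/16)))) + 39)**2 = ((-11/2 + 3/(5/16)) + 39)**2 = ((-11/2 + 3*(16/5)) + 39)**2 = ((-11/2 + 48/5) + 39)**2 = (41/10 + 39)**2 = (431/10)**2 = 185761/100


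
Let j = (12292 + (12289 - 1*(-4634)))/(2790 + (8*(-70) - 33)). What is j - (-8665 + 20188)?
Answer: -25286816/2197 ≈ -11510.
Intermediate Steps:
j = 29215/2197 (j = (12292 + (12289 + 4634))/(2790 + (-560 - 33)) = (12292 + 16923)/(2790 - 593) = 29215/2197 ≈ 13.298)
j - (-8665 + 20188) = 29215/2197 - (-8665 + 20188) = 29215/2197 - 1*11523 = 29215/2197 - 11523 = -25286816/2197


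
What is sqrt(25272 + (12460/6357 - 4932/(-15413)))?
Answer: 2*sqrt(60659326135511398074)/97980441 ≈ 158.98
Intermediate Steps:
sqrt(25272 + (12460/6357 - 4932/(-15413))) = sqrt(25272 + (12460*(1/6357) - 4932*(-1/15413))) = sqrt(25272 + (12460/6357 + 4932/15413)) = sqrt(25272 + 223398704/97980441) = sqrt(2476385103656/97980441) = 2*sqrt(60659326135511398074)/97980441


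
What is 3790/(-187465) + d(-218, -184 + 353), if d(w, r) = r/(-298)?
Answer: -6562201/11172914 ≈ -0.58733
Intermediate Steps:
d(w, r) = -r/298 (d(w, r) = r*(-1/298) = -r/298)
3790/(-187465) + d(-218, -184 + 353) = 3790/(-187465) - (-184 + 353)/298 = 3790*(-1/187465) - 1/298*169 = -758/37493 - 169/298 = -6562201/11172914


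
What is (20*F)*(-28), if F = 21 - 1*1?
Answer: -11200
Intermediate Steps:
F = 20 (F = 21 - 1 = 20)
(20*F)*(-28) = (20*20)*(-28) = 400*(-28) = -11200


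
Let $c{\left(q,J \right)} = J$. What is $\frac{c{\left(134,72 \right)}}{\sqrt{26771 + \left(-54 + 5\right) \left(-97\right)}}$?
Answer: $\frac{12 \sqrt{7881}}{2627} \approx 0.40552$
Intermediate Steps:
$\frac{c{\left(134,72 \right)}}{\sqrt{26771 + \left(-54 + 5\right) \left(-97\right)}} = \frac{72}{\sqrt{26771 + \left(-54 + 5\right) \left(-97\right)}} = \frac{72}{\sqrt{26771 - -4753}} = \frac{72}{\sqrt{26771 + 4753}} = \frac{72}{\sqrt{31524}} = \frac{72}{2 \sqrt{7881}} = 72 \frac{\sqrt{7881}}{15762} = \frac{12 \sqrt{7881}}{2627}$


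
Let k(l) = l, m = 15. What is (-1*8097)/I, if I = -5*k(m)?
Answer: 2699/25 ≈ 107.96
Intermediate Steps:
I = -75 (I = -5*15 = -75)
(-1*8097)/I = -1*8097/(-75) = -8097*(-1/75) = 2699/25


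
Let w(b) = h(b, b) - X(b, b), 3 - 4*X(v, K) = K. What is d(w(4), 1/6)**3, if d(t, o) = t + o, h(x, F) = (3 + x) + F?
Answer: 2571353/1728 ≈ 1488.1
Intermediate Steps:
h(x, F) = 3 + F + x
X(v, K) = 3/4 - K/4
w(b) = 9/4 + 9*b/4 (w(b) = (3 + b + b) - (3/4 - b/4) = (3 + 2*b) + (-3/4 + b/4) = 9/4 + 9*b/4)
d(t, o) = o + t
d(w(4), 1/6)**3 = (1/6 + (9/4 + (9/4)*4))**3 = (1/6 + (9/4 + 9))**3 = (1/6 + 45/4)**3 = (137/12)**3 = 2571353/1728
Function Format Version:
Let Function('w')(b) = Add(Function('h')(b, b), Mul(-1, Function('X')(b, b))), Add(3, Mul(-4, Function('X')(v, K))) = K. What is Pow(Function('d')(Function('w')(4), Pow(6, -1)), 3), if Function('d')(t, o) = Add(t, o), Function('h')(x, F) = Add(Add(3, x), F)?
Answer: Rational(2571353, 1728) ≈ 1488.1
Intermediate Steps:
Function('h')(x, F) = Add(3, F, x)
Function('X')(v, K) = Add(Rational(3, 4), Mul(Rational(-1, 4), K))
Function('w')(b) = Add(Rational(9, 4), Mul(Rational(9, 4), b)) (Function('w')(b) = Add(Add(3, b, b), Mul(-1, Add(Rational(3, 4), Mul(Rational(-1, 4), b)))) = Add(Add(3, Mul(2, b)), Add(Rational(-3, 4), Mul(Rational(1, 4), b))) = Add(Rational(9, 4), Mul(Rational(9, 4), b)))
Function('d')(t, o) = Add(o, t)
Pow(Function('d')(Function('w')(4), Pow(6, -1)), 3) = Pow(Add(Pow(6, -1), Add(Rational(9, 4), Mul(Rational(9, 4), 4))), 3) = Pow(Add(Rational(1, 6), Add(Rational(9, 4), 9)), 3) = Pow(Add(Rational(1, 6), Rational(45, 4)), 3) = Pow(Rational(137, 12), 3) = Rational(2571353, 1728)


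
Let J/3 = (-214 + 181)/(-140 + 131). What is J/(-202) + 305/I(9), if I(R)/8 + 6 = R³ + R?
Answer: -23/9696 ≈ -0.0023721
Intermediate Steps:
I(R) = -48 + 8*R + 8*R³ (I(R) = -48 + 8*(R³ + R) = -48 + 8*(R + R³) = -48 + (8*R + 8*R³) = -48 + 8*R + 8*R³)
J = 11 (J = 3*((-214 + 181)/(-140 + 131)) = 3*(-33/(-9)) = 3*(-33*(-⅑)) = 3*(11/3) = 11)
J/(-202) + 305/I(9) = 11/(-202) + 305/(-48 + 8*9 + 8*9³) = 11*(-1/202) + 305/(-48 + 72 + 8*729) = -11/202 + 305/(-48 + 72 + 5832) = -11/202 + 305/5856 = -11/202 + 305*(1/5856) = -11/202 + 5/96 = -23/9696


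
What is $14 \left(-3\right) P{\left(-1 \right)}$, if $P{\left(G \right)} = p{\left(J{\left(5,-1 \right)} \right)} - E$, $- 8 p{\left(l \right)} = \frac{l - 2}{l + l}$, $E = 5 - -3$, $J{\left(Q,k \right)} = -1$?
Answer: $\frac{2751}{8} \approx 343.88$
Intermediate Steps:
$E = 8$ ($E = 5 + 3 = 8$)
$p{\left(l \right)} = - \frac{-2 + l}{16 l}$ ($p{\left(l \right)} = - \frac{\left(l - 2\right) \frac{1}{l + l}}{8} = - \frac{\left(-2 + l\right) \frac{1}{2 l}}{8} = - \frac{\frac{1}{2} \frac{1}{l} \left(-2 + l\right)}{8} = - \frac{-2 + l}{16 l}$)
$P{\left(G \right)} = - \frac{131}{16}$ ($P{\left(G \right)} = \frac{2 - -1}{16 \left(-1\right)} - 8 = \frac{1}{16} \left(-1\right) \left(2 + 1\right) - 8 = \frac{1}{16} \left(-1\right) 3 - 8 = - \frac{3}{16} - 8 = - \frac{131}{16}$)
$14 \left(-3\right) P{\left(-1 \right)} = 14 \left(-3\right) \left(- \frac{131}{16}\right) = \left(-42\right) \left(- \frac{131}{16}\right) = \frac{2751}{8}$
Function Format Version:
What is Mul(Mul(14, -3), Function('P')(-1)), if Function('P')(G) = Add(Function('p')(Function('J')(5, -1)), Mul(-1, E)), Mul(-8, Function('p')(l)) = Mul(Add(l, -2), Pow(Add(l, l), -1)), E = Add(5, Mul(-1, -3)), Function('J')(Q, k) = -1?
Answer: Rational(2751, 8) ≈ 343.88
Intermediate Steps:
E = 8 (E = Add(5, 3) = 8)
Function('p')(l) = Mul(Rational(-1, 16), Pow(l, -1), Add(-2, l)) (Function('p')(l) = Mul(Rational(-1, 8), Mul(Add(l, -2), Pow(Add(l, l), -1))) = Mul(Rational(-1, 8), Mul(Add(-2, l), Pow(Mul(2, l), -1))) = Mul(Rational(-1, 8), Mul(Add(-2, l), Mul(Rational(1, 2), Pow(l, -1)))) = Mul(Rational(-1, 8), Mul(Rational(1, 2), Pow(l, -1), Add(-2, l))) = Mul(Rational(-1, 16), Pow(l, -1), Add(-2, l)))
Function('P')(G) = Rational(-131, 16) (Function('P')(G) = Add(Mul(Rational(1, 16), Pow(-1, -1), Add(2, Mul(-1, -1))), Mul(-1, 8)) = Add(Mul(Rational(1, 16), -1, Add(2, 1)), -8) = Add(Mul(Rational(1, 16), -1, 3), -8) = Add(Rational(-3, 16), -8) = Rational(-131, 16))
Mul(Mul(14, -3), Function('P')(-1)) = Mul(Mul(14, -3), Rational(-131, 16)) = Mul(-42, Rational(-131, 16)) = Rational(2751, 8)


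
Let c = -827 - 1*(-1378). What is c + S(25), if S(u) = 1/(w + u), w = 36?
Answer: 33612/61 ≈ 551.02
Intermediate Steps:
S(u) = 1/(36 + u)
c = 551 (c = -827 + 1378 = 551)
c + S(25) = 551 + 1/(36 + 25) = 551 + 1/61 = 33612/61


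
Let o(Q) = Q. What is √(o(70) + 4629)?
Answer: √4699 ≈ 68.549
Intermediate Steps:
√(o(70) + 4629) = √(70 + 4629) = √4699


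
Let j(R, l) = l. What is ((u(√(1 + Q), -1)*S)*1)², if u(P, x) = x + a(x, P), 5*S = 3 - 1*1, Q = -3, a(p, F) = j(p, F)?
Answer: 4*(1 - I*√2)²/25 ≈ -0.16 - 0.45255*I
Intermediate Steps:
a(p, F) = F
S = ⅖ (S = (3 - 1*1)/5 = (3 - 1)/5 = (⅕)*2 = ⅖ ≈ 0.40000)
u(P, x) = P + x (u(P, x) = x + P = P + x)
((u(√(1 + Q), -1)*S)*1)² = (((√(1 - 3) - 1)*(⅖))*1)² = (((√(-2) - 1)*(⅖))*1)² = (((I*√2 - 1)*(⅖))*1)² = (((-1 + I*√2)*(⅖))*1)² = ((-⅖ + 2*I*√2/5)*1)² = (-⅖ + 2*I*√2/5)²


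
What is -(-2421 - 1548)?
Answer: 3969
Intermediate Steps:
-(-2421 - 1548) = -1*(-3969) = 3969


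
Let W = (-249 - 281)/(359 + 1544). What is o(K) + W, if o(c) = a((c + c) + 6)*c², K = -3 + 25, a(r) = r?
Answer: 46052070/1903 ≈ 24200.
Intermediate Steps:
W = -530/1903 ≈ -0.27851
K = 22
o(c) = c²*(6 + 2*c) (o(c) = ((c + c) + 6)*c² = (2*c + 6)*c² = (6 + 2*c)*c² = c²*(6 + 2*c))
o(K) + W = 2*22²*(3 + 22) - 530/1903 = 2*484*25 - 530/1903 = 24200 - 530/1903 = 46052070/1903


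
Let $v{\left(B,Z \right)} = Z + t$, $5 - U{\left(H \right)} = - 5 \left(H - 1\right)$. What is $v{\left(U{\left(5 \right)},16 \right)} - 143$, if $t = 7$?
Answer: $-120$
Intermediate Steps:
$U{\left(H \right)} = 5 H$ ($U{\left(H \right)} = 5 - - 5 \left(H - 1\right) = 5 - - 5 \left(-1 + H\right) = 5 - \left(5 - 5 H\right) = 5 + \left(-5 + 5 H\right) = 5 H$)
$v{\left(B,Z \right)} = 7 + Z$ ($v{\left(B,Z \right)} = Z + 7 = 7 + Z$)
$v{\left(U{\left(5 \right)},16 \right)} - 143 = \left(7 + 16\right) - 143 = 23 - 143 = -120$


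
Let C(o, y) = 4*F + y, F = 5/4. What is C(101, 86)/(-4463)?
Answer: -91/4463 ≈ -0.020390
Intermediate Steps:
F = 5/4 (F = 5*(¼) = 5/4 ≈ 1.2500)
C(o, y) = 5 + y (C(o, y) = 4*(5/4) + y = 5 + y)
C(101, 86)/(-4463) = (5 + 86)/(-4463) = 91*(-1/4463) = -91/4463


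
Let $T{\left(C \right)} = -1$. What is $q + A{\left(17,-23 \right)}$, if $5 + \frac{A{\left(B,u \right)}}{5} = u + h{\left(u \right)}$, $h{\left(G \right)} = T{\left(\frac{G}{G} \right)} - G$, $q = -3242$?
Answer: $-3272$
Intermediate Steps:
$h{\left(G \right)} = -1 - G$
$A{\left(B,u \right)} = -30$ ($A{\left(B,u \right)} = -25 + 5 \left(u - \left(1 + u\right)\right) = -25 + 5 \left(-1\right) = -25 - 5 = -30$)
$q + A{\left(17,-23 \right)} = -3242 - 30 = -3272$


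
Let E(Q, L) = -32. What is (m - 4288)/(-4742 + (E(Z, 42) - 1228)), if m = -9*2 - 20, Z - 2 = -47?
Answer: 2163/3001 ≈ 0.72076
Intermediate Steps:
Z = -45 (Z = 2 - 47 = -45)
m = -38 (m = -18 - 20 = -38)
(m - 4288)/(-4742 + (E(Z, 42) - 1228)) = (-38 - 4288)/(-4742 + (-32 - 1228)) = -4326/(-4742 - 1260) = -4326/(-6002) = -4326*(-1/6002) = 2163/3001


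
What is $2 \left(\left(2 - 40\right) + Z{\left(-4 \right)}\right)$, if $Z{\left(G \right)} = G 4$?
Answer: $-108$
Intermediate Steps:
$Z{\left(G \right)} = 4 G$
$2 \left(\left(2 - 40\right) + Z{\left(-4 \right)}\right) = 2 \left(\left(2 - 40\right) + 4 \left(-4\right)\right) = 2 \left(-38 - 16\right) = 2 \left(-54\right) = -108$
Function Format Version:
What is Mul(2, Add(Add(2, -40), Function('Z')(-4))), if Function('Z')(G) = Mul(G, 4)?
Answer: -108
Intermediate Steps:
Function('Z')(G) = Mul(4, G)
Mul(2, Add(Add(2, -40), Function('Z')(-4))) = Mul(2, Add(Add(2, -40), Mul(4, -4))) = Mul(2, Add(-38, -16)) = Mul(2, -54) = -108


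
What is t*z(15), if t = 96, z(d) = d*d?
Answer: 21600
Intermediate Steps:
z(d) = d²
t*z(15) = 96*15² = 96*225 = 21600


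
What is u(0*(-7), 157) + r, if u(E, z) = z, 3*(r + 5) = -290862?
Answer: -96802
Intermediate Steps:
r = -96959 (r = -5 + (⅓)*(-290862) = -5 - 96954 = -96959)
u(0*(-7), 157) + r = 157 - 96959 = -96802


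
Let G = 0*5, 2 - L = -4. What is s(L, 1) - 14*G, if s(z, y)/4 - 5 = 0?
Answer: 20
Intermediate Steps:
L = 6 (L = 2 - 1*(-4) = 2 + 4 = 6)
s(z, y) = 20 (s(z, y) = 20 + 4*0 = 20 + 0 = 20)
G = 0
s(L, 1) - 14*G = 20 - 14*0 = 20 + 0 = 20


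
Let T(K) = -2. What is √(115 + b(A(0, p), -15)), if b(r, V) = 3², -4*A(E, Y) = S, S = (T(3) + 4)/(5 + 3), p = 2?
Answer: 2*√31 ≈ 11.136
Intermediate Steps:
S = ¼ (S = (-2 + 4)/(5 + 3) = 2/8 = 2*(⅛) = ¼ ≈ 0.25000)
A(E, Y) = -1/16 (A(E, Y) = -¼*¼ = -1/16)
b(r, V) = 9
√(115 + b(A(0, p), -15)) = √(115 + 9) = √124 = 2*√31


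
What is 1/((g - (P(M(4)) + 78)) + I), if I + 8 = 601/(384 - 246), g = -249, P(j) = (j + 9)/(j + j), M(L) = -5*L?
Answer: -2760/913339 ≈ -0.0030219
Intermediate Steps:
P(j) = (9 + j)/(2*j) (P(j) = (9 + j)/((2*j)) = (9 + j)*(1/(2*j)) = (9 + j)/(2*j))
I = -503/138 (I = -8 + 601/(384 - 246) = -8 + 601/138 = -503/138 ≈ -3.6449)
1/((g - (P(M(4)) + 78)) + I) = 1/((-249 - ((9 - 5*4)/(2*((-5*4))) + 78)) - 503/138) = 1/((-249 - ((1/2)*(9 - 20)/(-20) + 78)) - 503/138) = 1/((-249 - ((1/2)*(-1/20)*(-11) + 78)) - 503/138) = 1/((-249 - (11/40 + 78)) - 503/138) = 1/((-249 - 1*3131/40) - 503/138) = 1/((-249 - 3131/40) - 503/138) = 1/(-13091/40 - 503/138) = 1/(-913339/2760) = -2760/913339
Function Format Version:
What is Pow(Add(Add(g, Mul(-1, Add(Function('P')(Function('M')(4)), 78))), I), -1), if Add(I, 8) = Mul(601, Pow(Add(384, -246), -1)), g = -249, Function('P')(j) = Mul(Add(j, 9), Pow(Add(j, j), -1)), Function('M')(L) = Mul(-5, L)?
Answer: Rational(-2760, 913339) ≈ -0.0030219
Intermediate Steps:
Function('P')(j) = Mul(Rational(1, 2), Pow(j, -1), Add(9, j)) (Function('P')(j) = Mul(Add(9, j), Pow(Mul(2, j), -1)) = Mul(Add(9, j), Mul(Rational(1, 2), Pow(j, -1))) = Mul(Rational(1, 2), Pow(j, -1), Add(9, j)))
I = Rational(-503, 138) (I = Add(-8, Mul(601, Pow(Add(384, -246), -1))) = Add(-8, Mul(601, Pow(138, -1))) = Add(-8, Mul(601, Rational(1, 138))) = Add(-8, Rational(601, 138)) = Rational(-503, 138) ≈ -3.6449)
Pow(Add(Add(g, Mul(-1, Add(Function('P')(Function('M')(4)), 78))), I), -1) = Pow(Add(Add(-249, Mul(-1, Add(Mul(Rational(1, 2), Pow(Mul(-5, 4), -1), Add(9, Mul(-5, 4))), 78))), Rational(-503, 138)), -1) = Pow(Add(Add(-249, Mul(-1, Add(Mul(Rational(1, 2), Pow(-20, -1), Add(9, -20)), 78))), Rational(-503, 138)), -1) = Pow(Add(Add(-249, Mul(-1, Add(Mul(Rational(1, 2), Rational(-1, 20), -11), 78))), Rational(-503, 138)), -1) = Pow(Add(Add(-249, Mul(-1, Add(Rational(11, 40), 78))), Rational(-503, 138)), -1) = Pow(Add(Add(-249, Mul(-1, Rational(3131, 40))), Rational(-503, 138)), -1) = Pow(Add(Add(-249, Rational(-3131, 40)), Rational(-503, 138)), -1) = Pow(Add(Rational(-13091, 40), Rational(-503, 138)), -1) = Pow(Rational(-913339, 2760), -1) = Rational(-2760, 913339)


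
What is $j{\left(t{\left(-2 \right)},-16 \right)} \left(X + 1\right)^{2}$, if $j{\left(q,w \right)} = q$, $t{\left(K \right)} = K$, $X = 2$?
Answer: $-18$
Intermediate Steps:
$j{\left(t{\left(-2 \right)},-16 \right)} \left(X + 1\right)^{2} = - 2 \left(2 + 1\right)^{2} = - 2 \cdot 3^{2} = \left(-2\right) 9 = -18$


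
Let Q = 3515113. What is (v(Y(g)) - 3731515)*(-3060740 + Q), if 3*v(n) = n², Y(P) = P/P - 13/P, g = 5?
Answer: -127162445802253/75 ≈ -1.6955e+12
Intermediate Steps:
Y(P) = 1 - 13/P
v(n) = n²/3
(v(Y(g)) - 3731515)*(-3060740 + Q) = (((-13 + 5)/5)²/3 - 3731515)*(-3060740 + 3515113) = (((⅕)*(-8))²/3 - 3731515)*454373 = ((-8/5)²/3 - 3731515)*454373 = ((⅓)*(64/25) - 3731515)*454373 = (64/75 - 3731515)*454373 = -279863561/75*454373 = -127162445802253/75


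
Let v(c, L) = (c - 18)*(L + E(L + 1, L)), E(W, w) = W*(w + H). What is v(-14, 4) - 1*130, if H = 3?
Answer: -1378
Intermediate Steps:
E(W, w) = W*(3 + w) (E(W, w) = W*(w + 3) = W*(3 + w))
v(c, L) = (-18 + c)*(L + (1 + L)*(3 + L)) (v(c, L) = (c - 18)*(L + (L + 1)*(3 + L)) = (-18 + c)*(L + (1 + L)*(3 + L)))
v(-14, 4) - 1*130 = (-18*4 + 4*(-14) - 18*(1 + 4)*(3 + 4) - 14*(1 + 4)*(3 + 4)) - 1*130 = (-72 - 56 - 18*5*7 - 14*5*7) - 130 = (-72 - 56 - 630 - 490) - 130 = -1248 - 130 = -1378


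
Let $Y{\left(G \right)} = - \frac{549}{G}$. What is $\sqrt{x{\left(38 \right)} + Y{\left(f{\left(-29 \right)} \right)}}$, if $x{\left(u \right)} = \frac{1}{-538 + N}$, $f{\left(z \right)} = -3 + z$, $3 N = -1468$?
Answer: $\frac{\sqrt{2607251802}}{12328} \approx 4.1419$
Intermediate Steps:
$N = - \frac{1468}{3}$ ($N = \frac{1}{3} \left(-1468\right) = - \frac{1468}{3} \approx -489.33$)
$x{\left(u \right)} = - \frac{3}{3082}$ ($x{\left(u \right)} = \frac{1}{-538 - \frac{1468}{3}} = \frac{1}{- \frac{3082}{3}} = - \frac{3}{3082}$)
$\sqrt{x{\left(38 \right)} + Y{\left(f{\left(-29 \right)} \right)}} = \sqrt{- \frac{3}{3082} - \frac{549}{-3 - 29}} = \sqrt{- \frac{3}{3082} - \frac{549}{-32}} = \sqrt{- \frac{3}{3082} - - \frac{549}{32}} = \sqrt{- \frac{3}{3082} + \frac{549}{32}} = \sqrt{\frac{845961}{49312}} = \frac{\sqrt{2607251802}}{12328}$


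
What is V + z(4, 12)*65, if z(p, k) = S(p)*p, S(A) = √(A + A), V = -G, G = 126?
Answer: -126 + 520*√2 ≈ 609.39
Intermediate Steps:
V = -126 (V = -1*126 = -126)
S(A) = √2*√A (S(A) = √(2*A) = √2*√A)
z(p, k) = √2*p^(3/2) (z(p, k) = (√2*√p)*p = √2*p^(3/2))
V + z(4, 12)*65 = -126 + (√2*4^(3/2))*65 = -126 + (√2*8)*65 = -126 + (8*√2)*65 = -126 + 520*√2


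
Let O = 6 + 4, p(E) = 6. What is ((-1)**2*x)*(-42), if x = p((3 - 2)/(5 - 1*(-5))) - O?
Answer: 168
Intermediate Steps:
O = 10
x = -4 (x = 6 - 1*10 = 6 - 10 = -4)
((-1)**2*x)*(-42) = ((-1)**2*(-4))*(-42) = (1*(-4))*(-42) = -4*(-42) = 168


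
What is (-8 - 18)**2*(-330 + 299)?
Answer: -20956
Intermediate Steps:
(-8 - 18)**2*(-330 + 299) = (-26)**2*(-31) = 676*(-31) = -20956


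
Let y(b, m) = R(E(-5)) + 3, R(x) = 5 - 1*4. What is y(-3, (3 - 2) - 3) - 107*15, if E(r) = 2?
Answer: -1601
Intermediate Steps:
R(x) = 1 (R(x) = 5 - 4 = 1)
y(b, m) = 4 (y(b, m) = 1 + 3 = 4)
y(-3, (3 - 2) - 3) - 107*15 = 4 - 107*15 = 4 - 1605 = -1601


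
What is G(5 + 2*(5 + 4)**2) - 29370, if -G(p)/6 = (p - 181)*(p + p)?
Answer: -1314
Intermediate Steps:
G(p) = -12*p*(-181 + p) (G(p) = -6*(p - 181)*(p + p) = -6*(-181 + p)*2*p = -12*p*(-181 + p))
G(5 + 2*(5 + 4)**2) - 29370 = 12*(5 + 2*(5 + 4)**2)*(181 - (5 + 2*(5 + 4)**2)) - 29370 = 12*(5 + 2*9**2)*(181 - (5 + 2*9**2)) - 29370 = 12*(5 + 2*81)*(181 - (5 + 2*81)) - 29370 = 12*(5 + 162)*(181 - (5 + 162)) - 29370 = 12*167*(181 - 1*167) - 29370 = 12*167*(181 - 167) - 29370 = 12*167*14 - 29370 = 28056 - 29370 = -1314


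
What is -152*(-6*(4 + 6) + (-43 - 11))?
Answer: 17328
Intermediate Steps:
-152*(-6*(4 + 6) + (-43 - 11)) = -152*(-6*10 - 54) = -152*(-60 - 54) = -152*(-114) = 17328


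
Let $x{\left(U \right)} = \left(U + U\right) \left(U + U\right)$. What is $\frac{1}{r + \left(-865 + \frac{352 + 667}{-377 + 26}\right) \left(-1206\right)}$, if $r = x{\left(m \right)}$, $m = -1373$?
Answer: $\frac{39}{334901080} \approx 1.1645 \cdot 10^{-7}$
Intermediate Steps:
$x{\left(U \right)} = 4 U^{2}$ ($x{\left(U \right)} = 2 U 2 U = 4 U^{2}$)
$r = 7540516$ ($r = 4 \left(-1373\right)^{2} = 4 \cdot 1885129 = 7540516$)
$\frac{1}{r + \left(-865 + \frac{352 + 667}{-377 + 26}\right) \left(-1206\right)} = \frac{1}{7540516 + \left(-865 + \frac{352 + 667}{-377 + 26}\right) \left(-1206\right)} = \frac{1}{7540516 + \left(-865 + \frac{1019}{-351}\right) \left(-1206\right)} = \frac{1}{7540516 + \left(-865 + 1019 \left(- \frac{1}{351}\right)\right) \left(-1206\right)} = \frac{1}{7540516 + \left(-865 - \frac{1019}{351}\right) \left(-1206\right)} = \frac{1}{7540516 - - \frac{40820956}{39}} = \frac{1}{7540516 + \frac{40820956}{39}} = \frac{1}{\frac{334901080}{39}} = \frac{39}{334901080}$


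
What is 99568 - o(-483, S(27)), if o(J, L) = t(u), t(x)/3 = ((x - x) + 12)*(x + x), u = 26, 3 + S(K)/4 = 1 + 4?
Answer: 97696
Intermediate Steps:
S(K) = 8 (S(K) = -12 + 4*(1 + 4) = -12 + 4*5 = -12 + 20 = 8)
t(x) = 72*x (t(x) = 3*(((x - x) + 12)*(x + x)) = 3*((0 + 12)*(2*x)) = 3*(12*(2*x)) = 3*(24*x) = 72*x)
o(J, L) = 1872 (o(J, L) = 72*26 = 1872)
99568 - o(-483, S(27)) = 99568 - 1*1872 = 99568 - 1872 = 97696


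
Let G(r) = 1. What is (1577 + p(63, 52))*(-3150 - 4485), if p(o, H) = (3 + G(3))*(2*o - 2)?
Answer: -15827355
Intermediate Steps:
p(o, H) = -8 + 8*o (p(o, H) = (3 + 1)*(2*o - 2) = 4*(-2 + 2*o) = -8 + 8*o)
(1577 + p(63, 52))*(-3150 - 4485) = (1577 + (-8 + 8*63))*(-3150 - 4485) = (1577 + (-8 + 504))*(-7635) = (1577 + 496)*(-7635) = 2073*(-7635) = -15827355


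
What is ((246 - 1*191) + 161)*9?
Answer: 1944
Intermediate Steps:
((246 - 1*191) + 161)*9 = ((246 - 191) + 161)*9 = (55 + 161)*9 = 216*9 = 1944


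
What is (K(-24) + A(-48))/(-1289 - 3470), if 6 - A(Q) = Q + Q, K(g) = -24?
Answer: -78/4759 ≈ -0.016390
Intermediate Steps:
A(Q) = 6 - 2*Q (A(Q) = 6 - (Q + Q) = 6 - 2*Q)
(K(-24) + A(-48))/(-1289 - 3470) = (-24 + (6 - 2*(-48)))/(-1289 - 3470) = (-24 + (6 + 96))/(-4759) = (-24 + 102)*(-1/4759) = 78*(-1/4759) = -78/4759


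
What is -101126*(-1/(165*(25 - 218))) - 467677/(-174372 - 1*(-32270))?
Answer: 522967213/4525238190 ≈ 0.11557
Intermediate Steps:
-101126*(-1/(165*(25 - 218))) - 467677/(-174372 - 1*(-32270)) = -101126/((-165*(-193))) - 467677/(-174372 + 32270) = -101126/31845 - 467677/(-142102) = -101126*1/31845 - 467677*(-1/142102) = -101126/31845 + 467677/142102 = 522967213/4525238190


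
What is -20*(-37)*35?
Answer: 25900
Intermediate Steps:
-20*(-37)*35 = 740*35 = 25900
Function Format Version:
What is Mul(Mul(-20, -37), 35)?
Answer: 25900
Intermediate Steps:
Mul(Mul(-20, -37), 35) = Mul(740, 35) = 25900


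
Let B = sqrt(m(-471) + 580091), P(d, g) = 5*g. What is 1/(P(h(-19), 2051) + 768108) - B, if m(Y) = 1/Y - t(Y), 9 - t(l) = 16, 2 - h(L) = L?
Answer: 1/778363 - sqrt(128689519947)/471 ≈ -761.64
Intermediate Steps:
h(L) = 2 - L
t(l) = -7 (t(l) = 9 - 1*16 = 9 - 16 = -7)
m(Y) = 7 + 1/Y (m(Y) = 1/Y - 1*(-7) = 1/Y + 7 = 7 + 1/Y)
B = sqrt(128689519947)/471 (B = sqrt((7 + 1/(-471)) + 580091) = sqrt((7 - 1/471) + 580091) = sqrt(3296/471 + 580091) = sqrt(273226157/471) = sqrt(128689519947)/471 ≈ 761.64)
1/(P(h(-19), 2051) + 768108) - B = 1/(5*2051 + 768108) - sqrt(128689519947)/471 = 1/(10255 + 768108) - sqrt(128689519947)/471 = 1/778363 - sqrt(128689519947)/471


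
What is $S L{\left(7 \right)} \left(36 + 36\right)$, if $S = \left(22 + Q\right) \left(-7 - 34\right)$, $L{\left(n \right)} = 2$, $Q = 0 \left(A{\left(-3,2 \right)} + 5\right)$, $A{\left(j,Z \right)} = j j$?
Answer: $-129888$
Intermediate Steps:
$A{\left(j,Z \right)} = j^{2}$
$Q = 0$ ($Q = 0 \left(\left(-3\right)^{2} + 5\right) = 0 \left(9 + 5\right) = 0 \cdot 14 = 0$)
$S = -902$ ($S = \left(22 + 0\right) \left(-7 - 34\right) = 22 \left(-41\right) = -902$)
$S L{\left(7 \right)} \left(36 + 36\right) = \left(-902\right) 2 \left(36 + 36\right) = \left(-1804\right) 72 = -129888$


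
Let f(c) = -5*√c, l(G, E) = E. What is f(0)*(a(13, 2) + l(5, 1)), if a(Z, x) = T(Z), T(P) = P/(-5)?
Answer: 0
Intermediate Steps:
T(P) = -P/5 (T(P) = P*(-⅕) = -P/5)
a(Z, x) = -Z/5
f(0)*(a(13, 2) + l(5, 1)) = (-5*√0)*(-⅕*13 + 1) = (-5*0)*(-13/5 + 1) = 0*(-8/5) = 0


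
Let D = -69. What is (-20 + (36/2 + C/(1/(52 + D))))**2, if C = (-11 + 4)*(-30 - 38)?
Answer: 65512836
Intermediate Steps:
C = 476 (C = -7*(-68) = 476)
(-20 + (36/2 + C/(1/(52 + D))))**2 = (-20 + (36/2 + 476/(1/(52 - 69))))**2 = (-20 + (36*(1/2) + 476/(1/(-17))))**2 = (-20 + (18 + 476/(-1/17)))**2 = (-20 + (18 + 476*(-17)))**2 = (-20 + (18 - 8092))**2 = (-20 - 8074)**2 = (-8094)**2 = 65512836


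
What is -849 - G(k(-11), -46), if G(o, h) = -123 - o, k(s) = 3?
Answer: -723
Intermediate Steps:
-849 - G(k(-11), -46) = -849 - (-123 - 1*3) = -849 - (-123 - 3) = -849 - 1*(-126) = -849 + 126 = -723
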